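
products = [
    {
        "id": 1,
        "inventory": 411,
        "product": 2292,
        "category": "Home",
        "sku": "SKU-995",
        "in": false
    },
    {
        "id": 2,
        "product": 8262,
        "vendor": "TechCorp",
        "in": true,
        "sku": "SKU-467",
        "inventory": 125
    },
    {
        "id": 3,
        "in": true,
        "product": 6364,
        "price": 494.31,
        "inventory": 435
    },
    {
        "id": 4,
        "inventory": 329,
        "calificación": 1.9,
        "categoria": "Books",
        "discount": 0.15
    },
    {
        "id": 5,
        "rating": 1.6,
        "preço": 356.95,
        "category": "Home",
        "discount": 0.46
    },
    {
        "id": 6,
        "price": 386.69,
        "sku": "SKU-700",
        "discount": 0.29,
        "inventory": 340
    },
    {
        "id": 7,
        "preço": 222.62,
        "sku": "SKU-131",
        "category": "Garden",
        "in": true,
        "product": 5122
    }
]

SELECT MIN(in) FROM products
False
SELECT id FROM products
[1, 2, 3, 4, 5, 6, 7]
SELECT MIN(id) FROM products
1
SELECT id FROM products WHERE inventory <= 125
[2]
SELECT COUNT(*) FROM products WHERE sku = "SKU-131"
1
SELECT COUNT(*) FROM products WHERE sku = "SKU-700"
1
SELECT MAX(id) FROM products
7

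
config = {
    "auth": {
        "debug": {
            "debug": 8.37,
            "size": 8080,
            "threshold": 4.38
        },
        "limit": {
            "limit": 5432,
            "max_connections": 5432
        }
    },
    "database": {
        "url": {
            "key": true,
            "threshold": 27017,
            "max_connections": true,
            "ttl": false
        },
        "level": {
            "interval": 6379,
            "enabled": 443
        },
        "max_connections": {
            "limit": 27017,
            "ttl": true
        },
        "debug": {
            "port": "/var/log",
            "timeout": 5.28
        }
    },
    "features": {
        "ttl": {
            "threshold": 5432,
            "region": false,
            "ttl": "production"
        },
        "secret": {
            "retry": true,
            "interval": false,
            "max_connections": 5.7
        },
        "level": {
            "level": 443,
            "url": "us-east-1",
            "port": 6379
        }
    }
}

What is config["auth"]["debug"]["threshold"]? 4.38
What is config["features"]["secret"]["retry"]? True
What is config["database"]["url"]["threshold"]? 27017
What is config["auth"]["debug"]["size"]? 8080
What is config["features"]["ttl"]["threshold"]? 5432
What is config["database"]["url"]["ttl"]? False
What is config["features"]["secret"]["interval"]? False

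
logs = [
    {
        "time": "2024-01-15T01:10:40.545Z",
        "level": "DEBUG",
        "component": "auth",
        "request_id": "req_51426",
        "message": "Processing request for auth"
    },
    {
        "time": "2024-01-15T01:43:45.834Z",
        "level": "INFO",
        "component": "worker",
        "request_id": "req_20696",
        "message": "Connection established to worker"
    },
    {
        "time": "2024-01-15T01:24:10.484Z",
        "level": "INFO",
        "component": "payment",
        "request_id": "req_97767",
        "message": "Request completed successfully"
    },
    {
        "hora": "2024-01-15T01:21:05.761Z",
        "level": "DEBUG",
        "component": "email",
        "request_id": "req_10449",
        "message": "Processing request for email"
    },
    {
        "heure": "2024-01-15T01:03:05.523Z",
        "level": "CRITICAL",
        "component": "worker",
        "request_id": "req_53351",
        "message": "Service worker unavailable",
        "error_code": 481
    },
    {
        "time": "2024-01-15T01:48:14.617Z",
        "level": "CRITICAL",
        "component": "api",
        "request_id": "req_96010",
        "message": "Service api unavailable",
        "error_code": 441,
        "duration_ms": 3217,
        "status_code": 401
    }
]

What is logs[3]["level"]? "DEBUG"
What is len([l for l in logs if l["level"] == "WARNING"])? 0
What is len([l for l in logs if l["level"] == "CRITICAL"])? 2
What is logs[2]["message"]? "Request completed successfully"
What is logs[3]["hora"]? "2024-01-15T01:21:05.761Z"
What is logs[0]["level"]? "DEBUG"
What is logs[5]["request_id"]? "req_96010"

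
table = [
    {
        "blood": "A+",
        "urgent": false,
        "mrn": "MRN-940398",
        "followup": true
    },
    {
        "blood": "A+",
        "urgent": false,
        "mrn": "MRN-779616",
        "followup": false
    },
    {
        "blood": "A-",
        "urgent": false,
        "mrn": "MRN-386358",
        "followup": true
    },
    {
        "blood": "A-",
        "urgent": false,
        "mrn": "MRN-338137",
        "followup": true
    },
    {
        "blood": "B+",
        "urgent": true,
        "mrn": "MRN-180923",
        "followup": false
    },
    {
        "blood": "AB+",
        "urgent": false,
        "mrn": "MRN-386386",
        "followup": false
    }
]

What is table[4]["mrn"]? "MRN-180923"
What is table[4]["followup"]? False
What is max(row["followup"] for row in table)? True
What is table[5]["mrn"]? "MRN-386386"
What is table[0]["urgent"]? False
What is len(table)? 6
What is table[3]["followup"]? True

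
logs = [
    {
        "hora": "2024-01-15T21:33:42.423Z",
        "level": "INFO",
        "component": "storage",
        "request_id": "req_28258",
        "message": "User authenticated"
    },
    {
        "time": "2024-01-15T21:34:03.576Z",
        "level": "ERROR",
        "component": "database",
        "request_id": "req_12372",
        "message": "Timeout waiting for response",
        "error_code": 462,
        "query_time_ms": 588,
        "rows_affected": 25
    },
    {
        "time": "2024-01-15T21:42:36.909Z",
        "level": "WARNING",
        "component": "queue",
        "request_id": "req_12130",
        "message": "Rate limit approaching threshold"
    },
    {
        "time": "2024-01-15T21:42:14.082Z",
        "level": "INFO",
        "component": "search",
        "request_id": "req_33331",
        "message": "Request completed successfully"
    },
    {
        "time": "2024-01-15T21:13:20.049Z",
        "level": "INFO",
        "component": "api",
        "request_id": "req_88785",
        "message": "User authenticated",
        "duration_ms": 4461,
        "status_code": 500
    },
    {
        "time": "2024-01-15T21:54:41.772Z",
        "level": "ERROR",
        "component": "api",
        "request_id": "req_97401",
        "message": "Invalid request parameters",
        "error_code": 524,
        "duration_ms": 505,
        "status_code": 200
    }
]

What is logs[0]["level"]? "INFO"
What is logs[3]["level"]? "INFO"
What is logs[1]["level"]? "ERROR"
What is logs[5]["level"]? "ERROR"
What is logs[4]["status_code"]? 500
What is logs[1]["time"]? "2024-01-15T21:34:03.576Z"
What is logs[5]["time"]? "2024-01-15T21:54:41.772Z"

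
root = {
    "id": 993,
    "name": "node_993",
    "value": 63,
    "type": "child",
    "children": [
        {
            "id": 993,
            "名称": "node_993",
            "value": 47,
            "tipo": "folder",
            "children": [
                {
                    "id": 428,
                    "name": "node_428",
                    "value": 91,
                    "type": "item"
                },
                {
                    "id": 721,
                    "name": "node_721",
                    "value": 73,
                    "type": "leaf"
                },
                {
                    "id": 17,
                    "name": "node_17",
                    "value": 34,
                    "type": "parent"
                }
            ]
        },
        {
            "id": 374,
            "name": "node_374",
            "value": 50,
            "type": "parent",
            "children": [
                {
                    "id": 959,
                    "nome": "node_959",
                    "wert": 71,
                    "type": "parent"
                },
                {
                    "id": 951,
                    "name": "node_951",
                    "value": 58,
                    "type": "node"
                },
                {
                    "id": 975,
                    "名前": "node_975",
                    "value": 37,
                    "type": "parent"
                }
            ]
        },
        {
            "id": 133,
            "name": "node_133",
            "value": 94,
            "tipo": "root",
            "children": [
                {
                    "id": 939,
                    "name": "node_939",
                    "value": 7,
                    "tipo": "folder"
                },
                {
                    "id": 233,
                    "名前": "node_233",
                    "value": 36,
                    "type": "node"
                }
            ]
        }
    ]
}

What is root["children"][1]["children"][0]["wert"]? 71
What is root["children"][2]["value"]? 94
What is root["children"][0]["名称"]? "node_993"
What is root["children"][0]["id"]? 993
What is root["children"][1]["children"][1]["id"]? 951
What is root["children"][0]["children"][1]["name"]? "node_721"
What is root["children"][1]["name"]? "node_374"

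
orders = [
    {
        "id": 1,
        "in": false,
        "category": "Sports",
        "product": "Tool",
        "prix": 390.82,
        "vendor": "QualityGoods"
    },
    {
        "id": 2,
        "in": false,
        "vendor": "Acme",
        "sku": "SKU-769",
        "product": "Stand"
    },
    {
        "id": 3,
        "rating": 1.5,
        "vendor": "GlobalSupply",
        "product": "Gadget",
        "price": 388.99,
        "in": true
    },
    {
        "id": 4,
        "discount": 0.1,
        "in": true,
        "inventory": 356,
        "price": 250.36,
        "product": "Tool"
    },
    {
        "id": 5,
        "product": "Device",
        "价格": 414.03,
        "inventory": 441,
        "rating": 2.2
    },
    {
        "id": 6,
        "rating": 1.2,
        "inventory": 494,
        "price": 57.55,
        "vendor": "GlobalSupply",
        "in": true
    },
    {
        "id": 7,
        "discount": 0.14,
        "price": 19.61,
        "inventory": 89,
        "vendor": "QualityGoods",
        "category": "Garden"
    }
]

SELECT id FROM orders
[1, 2, 3, 4, 5, 6, 7]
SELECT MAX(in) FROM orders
True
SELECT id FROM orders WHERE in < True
[1, 2]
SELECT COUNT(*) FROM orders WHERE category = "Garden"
1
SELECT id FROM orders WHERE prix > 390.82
[]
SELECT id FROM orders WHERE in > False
[3, 4, 6]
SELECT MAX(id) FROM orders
7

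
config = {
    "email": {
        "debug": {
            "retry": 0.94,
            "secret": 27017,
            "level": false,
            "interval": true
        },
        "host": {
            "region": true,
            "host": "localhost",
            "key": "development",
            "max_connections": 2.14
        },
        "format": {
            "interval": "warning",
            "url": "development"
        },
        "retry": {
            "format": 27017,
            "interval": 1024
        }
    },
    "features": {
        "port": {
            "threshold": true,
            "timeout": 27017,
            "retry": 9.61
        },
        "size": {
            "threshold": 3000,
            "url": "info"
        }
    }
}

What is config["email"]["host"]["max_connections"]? 2.14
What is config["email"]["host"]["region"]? True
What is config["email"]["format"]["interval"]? "warning"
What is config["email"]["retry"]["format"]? 27017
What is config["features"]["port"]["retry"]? 9.61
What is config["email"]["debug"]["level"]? False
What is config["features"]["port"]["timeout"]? 27017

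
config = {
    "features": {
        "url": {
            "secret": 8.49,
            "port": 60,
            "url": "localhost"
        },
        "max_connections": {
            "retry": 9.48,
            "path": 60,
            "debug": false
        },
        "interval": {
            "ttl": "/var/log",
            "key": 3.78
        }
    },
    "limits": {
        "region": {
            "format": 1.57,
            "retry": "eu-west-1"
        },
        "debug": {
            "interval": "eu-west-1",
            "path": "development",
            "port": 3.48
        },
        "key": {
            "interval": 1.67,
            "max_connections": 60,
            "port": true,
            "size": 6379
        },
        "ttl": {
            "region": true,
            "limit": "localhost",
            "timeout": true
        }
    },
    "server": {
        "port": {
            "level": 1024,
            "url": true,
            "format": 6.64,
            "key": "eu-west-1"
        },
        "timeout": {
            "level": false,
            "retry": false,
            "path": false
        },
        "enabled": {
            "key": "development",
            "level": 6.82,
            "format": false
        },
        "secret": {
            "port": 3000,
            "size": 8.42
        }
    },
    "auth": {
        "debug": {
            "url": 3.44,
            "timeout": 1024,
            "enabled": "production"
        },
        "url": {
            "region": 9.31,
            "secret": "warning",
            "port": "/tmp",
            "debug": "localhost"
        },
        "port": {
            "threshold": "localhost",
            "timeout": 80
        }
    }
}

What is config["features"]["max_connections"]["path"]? 60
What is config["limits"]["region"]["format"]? 1.57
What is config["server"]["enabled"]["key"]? "development"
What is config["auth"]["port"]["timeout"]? 80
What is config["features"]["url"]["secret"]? 8.49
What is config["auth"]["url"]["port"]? "/tmp"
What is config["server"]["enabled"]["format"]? False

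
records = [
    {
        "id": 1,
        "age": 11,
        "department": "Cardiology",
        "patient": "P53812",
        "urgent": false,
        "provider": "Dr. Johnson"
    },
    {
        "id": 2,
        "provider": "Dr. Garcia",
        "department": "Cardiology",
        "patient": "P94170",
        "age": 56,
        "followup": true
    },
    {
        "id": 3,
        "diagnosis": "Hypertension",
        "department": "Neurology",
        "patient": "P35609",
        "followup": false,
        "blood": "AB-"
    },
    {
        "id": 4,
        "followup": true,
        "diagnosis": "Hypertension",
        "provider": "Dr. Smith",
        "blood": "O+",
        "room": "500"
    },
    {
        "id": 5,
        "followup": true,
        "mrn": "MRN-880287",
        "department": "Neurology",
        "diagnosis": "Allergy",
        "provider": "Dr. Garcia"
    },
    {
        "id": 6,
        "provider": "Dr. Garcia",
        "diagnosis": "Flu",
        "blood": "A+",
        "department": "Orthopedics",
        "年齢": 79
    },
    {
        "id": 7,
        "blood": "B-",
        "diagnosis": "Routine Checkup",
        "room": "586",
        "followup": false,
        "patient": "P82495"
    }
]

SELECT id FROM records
[1, 2, 3, 4, 5, 6, 7]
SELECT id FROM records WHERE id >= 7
[7]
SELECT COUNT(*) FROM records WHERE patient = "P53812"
1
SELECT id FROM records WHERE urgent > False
[]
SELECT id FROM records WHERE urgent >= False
[1]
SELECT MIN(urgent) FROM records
False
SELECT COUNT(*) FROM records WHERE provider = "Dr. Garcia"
3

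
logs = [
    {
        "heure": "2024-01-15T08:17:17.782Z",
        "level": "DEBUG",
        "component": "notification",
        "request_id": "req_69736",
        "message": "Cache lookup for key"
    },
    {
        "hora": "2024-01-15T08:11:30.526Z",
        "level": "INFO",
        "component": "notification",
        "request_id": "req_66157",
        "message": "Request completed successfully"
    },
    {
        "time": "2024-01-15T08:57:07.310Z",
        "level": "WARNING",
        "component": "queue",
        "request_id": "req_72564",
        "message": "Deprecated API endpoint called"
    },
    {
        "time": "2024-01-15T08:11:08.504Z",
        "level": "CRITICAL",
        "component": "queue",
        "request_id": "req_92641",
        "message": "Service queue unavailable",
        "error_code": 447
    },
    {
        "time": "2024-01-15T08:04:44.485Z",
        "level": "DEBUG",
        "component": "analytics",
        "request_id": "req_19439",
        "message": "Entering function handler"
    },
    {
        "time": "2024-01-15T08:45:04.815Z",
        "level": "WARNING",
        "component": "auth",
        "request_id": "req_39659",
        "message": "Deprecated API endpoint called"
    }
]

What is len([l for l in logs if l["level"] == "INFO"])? 1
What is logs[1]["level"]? "INFO"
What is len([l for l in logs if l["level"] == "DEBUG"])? 2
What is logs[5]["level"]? "WARNING"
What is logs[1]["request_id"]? "req_66157"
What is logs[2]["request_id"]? "req_72564"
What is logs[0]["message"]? "Cache lookup for key"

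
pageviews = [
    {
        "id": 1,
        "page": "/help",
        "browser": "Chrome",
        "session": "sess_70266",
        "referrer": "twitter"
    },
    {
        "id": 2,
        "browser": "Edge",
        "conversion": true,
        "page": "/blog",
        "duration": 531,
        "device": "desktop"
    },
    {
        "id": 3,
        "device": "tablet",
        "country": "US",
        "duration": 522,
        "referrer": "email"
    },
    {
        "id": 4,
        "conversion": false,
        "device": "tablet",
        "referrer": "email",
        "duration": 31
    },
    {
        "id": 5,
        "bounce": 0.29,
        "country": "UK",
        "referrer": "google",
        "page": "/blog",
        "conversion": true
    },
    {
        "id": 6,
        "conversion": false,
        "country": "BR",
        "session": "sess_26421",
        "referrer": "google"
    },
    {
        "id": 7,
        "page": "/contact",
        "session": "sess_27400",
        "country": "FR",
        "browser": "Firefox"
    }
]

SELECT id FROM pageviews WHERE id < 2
[1]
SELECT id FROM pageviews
[1, 2, 3, 4, 5, 6, 7]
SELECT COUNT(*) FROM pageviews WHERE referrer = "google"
2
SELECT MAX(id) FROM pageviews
7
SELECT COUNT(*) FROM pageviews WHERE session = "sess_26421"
1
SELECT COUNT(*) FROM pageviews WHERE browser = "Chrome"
1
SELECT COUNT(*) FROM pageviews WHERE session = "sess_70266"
1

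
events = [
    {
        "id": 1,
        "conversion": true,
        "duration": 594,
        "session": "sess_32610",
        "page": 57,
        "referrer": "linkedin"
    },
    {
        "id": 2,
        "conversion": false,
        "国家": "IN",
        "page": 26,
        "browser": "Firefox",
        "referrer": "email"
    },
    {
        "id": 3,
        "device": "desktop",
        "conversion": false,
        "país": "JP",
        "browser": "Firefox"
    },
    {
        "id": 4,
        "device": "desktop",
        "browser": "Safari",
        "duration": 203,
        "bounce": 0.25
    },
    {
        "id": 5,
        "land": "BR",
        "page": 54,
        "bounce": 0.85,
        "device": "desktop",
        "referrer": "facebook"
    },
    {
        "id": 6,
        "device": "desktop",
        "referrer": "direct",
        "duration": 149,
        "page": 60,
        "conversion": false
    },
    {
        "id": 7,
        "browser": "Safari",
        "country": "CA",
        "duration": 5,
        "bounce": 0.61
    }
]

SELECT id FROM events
[1, 2, 3, 4, 5, 6, 7]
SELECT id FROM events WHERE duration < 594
[4, 6, 7]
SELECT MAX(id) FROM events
7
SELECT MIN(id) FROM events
1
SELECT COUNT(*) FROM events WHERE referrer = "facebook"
1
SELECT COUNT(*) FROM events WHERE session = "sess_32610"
1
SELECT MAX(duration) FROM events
594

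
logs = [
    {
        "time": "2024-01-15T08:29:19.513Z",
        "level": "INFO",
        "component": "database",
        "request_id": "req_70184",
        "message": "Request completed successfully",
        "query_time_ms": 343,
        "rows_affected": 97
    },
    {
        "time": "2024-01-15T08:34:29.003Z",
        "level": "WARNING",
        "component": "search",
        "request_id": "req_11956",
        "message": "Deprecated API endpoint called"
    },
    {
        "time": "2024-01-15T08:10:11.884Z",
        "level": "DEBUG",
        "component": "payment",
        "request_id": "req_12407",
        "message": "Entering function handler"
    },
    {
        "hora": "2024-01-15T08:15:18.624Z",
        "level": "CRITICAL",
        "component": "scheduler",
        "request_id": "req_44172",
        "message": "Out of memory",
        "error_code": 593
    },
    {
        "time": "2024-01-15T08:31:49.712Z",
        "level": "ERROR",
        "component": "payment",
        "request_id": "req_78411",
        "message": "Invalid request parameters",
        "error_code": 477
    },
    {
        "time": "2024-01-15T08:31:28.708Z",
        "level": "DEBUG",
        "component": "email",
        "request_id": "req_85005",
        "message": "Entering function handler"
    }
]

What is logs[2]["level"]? "DEBUG"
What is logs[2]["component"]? "payment"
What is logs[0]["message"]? "Request completed successfully"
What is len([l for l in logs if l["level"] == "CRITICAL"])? 1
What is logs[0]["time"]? "2024-01-15T08:29:19.513Z"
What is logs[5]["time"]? "2024-01-15T08:31:28.708Z"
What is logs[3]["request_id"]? "req_44172"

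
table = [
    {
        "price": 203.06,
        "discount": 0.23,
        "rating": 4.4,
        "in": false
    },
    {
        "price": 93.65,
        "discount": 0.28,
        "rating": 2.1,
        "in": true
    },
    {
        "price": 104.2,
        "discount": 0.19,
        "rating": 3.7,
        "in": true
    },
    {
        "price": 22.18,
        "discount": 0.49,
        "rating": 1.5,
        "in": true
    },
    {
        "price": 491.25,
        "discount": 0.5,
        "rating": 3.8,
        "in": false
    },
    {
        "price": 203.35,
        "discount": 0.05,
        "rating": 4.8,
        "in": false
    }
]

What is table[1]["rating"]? 2.1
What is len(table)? 6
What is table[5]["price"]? 203.35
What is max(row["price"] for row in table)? 491.25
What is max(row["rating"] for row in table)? 4.8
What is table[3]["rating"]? 1.5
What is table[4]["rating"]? 3.8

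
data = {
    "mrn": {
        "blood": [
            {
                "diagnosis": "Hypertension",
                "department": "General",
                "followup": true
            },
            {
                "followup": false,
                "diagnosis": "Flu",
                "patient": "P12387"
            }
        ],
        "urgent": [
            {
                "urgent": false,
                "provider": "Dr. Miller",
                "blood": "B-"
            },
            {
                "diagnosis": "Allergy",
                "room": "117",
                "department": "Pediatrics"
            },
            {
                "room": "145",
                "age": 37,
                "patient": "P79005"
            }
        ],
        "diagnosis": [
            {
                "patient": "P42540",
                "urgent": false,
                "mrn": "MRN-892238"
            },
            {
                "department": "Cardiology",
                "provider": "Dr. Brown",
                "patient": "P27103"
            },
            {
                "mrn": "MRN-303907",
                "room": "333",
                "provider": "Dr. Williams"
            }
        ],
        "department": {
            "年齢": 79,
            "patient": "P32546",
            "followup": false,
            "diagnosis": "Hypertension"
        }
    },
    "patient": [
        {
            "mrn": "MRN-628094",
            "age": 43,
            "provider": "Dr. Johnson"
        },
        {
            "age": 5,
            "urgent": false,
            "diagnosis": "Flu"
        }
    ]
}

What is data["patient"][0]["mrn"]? "MRN-628094"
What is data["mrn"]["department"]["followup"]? False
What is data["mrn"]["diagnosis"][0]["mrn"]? "MRN-892238"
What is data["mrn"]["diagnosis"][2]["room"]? "333"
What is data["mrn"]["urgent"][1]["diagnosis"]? "Allergy"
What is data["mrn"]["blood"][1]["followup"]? False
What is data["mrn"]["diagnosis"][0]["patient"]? "P42540"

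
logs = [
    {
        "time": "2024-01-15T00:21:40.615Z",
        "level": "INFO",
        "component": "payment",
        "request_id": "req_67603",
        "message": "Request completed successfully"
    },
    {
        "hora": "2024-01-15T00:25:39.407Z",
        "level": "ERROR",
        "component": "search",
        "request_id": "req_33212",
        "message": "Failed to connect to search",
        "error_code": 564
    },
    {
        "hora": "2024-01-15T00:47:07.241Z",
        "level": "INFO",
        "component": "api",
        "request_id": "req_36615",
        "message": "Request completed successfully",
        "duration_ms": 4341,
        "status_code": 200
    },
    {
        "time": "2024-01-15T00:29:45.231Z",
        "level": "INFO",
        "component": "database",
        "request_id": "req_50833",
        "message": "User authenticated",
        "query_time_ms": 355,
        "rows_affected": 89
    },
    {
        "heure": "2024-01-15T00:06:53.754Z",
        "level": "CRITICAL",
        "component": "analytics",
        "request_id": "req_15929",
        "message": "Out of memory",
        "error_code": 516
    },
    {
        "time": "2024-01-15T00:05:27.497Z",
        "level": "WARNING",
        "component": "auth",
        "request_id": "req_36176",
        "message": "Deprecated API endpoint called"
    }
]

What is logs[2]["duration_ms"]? 4341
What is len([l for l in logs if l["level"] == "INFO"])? 3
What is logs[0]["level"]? "INFO"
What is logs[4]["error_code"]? 516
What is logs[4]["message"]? "Out of memory"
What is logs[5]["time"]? "2024-01-15T00:05:27.497Z"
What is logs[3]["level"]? "INFO"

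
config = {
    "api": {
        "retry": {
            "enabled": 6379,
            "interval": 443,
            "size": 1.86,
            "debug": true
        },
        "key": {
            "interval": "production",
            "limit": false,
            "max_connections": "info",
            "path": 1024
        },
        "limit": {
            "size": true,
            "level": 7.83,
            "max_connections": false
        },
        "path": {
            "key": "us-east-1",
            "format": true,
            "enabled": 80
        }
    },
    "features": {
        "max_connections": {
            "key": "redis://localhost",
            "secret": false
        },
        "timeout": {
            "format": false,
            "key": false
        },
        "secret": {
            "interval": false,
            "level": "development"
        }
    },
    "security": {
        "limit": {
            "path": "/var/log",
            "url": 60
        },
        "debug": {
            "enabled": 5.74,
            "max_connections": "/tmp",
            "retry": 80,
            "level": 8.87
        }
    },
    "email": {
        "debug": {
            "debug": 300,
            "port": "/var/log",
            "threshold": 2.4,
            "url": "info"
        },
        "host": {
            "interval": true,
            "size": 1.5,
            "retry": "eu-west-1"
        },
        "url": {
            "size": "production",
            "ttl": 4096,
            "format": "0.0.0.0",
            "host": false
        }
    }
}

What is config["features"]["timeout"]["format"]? False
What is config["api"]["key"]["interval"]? "production"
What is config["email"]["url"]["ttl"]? 4096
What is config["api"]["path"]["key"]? "us-east-1"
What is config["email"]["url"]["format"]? "0.0.0.0"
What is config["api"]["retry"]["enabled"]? 6379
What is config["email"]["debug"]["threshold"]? 2.4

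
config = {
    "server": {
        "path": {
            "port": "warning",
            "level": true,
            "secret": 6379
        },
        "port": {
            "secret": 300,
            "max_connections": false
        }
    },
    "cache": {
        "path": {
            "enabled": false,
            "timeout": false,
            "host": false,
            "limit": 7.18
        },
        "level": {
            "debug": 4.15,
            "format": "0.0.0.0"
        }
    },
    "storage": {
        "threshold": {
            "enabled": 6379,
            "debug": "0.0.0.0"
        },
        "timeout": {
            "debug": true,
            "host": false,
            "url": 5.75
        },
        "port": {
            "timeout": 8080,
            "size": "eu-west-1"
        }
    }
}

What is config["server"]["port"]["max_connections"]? False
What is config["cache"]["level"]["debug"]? 4.15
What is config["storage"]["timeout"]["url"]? 5.75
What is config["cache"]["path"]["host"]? False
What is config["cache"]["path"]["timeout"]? False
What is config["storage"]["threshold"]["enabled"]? 6379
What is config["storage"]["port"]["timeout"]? 8080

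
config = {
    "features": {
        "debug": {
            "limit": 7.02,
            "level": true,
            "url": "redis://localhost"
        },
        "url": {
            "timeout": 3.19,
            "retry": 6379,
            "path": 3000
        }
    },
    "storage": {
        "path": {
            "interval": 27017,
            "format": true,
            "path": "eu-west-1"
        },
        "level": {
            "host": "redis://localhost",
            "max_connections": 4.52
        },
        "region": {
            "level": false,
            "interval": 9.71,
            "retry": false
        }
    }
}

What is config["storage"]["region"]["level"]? False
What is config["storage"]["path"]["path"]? "eu-west-1"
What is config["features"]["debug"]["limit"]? 7.02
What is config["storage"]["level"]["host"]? "redis://localhost"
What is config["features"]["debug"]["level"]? True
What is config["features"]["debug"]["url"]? "redis://localhost"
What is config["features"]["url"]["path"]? 3000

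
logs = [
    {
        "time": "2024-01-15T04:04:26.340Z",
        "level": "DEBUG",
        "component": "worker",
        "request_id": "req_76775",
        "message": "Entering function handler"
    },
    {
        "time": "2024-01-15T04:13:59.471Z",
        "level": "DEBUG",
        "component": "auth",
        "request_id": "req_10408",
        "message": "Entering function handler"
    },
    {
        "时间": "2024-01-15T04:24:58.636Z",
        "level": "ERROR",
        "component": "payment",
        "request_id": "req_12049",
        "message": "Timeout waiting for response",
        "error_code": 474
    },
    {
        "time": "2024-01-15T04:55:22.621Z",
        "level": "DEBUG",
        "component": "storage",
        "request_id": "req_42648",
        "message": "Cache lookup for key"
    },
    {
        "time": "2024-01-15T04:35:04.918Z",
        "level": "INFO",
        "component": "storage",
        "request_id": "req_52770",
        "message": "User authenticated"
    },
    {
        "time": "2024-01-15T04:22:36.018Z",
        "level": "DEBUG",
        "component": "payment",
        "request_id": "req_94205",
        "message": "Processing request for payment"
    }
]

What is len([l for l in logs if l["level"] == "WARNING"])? 0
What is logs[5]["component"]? "payment"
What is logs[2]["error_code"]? 474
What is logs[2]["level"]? "ERROR"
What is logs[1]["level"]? "DEBUG"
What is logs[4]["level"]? "INFO"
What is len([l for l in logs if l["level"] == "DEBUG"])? 4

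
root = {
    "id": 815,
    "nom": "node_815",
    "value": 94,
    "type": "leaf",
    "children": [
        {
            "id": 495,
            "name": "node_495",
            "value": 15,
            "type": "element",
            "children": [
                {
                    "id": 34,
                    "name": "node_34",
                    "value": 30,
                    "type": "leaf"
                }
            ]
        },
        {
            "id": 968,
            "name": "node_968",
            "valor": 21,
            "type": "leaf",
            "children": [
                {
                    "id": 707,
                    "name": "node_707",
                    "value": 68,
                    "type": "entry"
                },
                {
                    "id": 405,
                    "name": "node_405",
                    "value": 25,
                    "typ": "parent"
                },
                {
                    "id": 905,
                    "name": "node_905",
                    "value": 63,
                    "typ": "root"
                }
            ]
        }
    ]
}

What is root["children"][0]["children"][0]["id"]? 34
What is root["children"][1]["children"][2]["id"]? 905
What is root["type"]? "leaf"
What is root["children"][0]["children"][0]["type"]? "leaf"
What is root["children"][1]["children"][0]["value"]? 68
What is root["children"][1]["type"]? "leaf"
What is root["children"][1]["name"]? "node_968"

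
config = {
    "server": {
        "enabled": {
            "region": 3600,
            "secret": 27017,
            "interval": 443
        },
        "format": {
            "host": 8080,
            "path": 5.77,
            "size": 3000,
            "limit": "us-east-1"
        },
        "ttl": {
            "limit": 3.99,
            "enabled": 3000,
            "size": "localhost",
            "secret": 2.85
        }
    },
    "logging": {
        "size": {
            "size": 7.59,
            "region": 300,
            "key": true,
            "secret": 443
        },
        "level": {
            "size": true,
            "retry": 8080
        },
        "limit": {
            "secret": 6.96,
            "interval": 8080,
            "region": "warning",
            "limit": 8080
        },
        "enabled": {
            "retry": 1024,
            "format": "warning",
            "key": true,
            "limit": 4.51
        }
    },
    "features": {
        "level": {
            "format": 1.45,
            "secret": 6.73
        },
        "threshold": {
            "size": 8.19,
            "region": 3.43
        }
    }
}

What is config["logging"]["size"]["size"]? 7.59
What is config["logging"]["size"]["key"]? True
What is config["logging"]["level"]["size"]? True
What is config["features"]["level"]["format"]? 1.45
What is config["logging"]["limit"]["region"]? "warning"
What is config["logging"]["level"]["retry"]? 8080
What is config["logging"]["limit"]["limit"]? 8080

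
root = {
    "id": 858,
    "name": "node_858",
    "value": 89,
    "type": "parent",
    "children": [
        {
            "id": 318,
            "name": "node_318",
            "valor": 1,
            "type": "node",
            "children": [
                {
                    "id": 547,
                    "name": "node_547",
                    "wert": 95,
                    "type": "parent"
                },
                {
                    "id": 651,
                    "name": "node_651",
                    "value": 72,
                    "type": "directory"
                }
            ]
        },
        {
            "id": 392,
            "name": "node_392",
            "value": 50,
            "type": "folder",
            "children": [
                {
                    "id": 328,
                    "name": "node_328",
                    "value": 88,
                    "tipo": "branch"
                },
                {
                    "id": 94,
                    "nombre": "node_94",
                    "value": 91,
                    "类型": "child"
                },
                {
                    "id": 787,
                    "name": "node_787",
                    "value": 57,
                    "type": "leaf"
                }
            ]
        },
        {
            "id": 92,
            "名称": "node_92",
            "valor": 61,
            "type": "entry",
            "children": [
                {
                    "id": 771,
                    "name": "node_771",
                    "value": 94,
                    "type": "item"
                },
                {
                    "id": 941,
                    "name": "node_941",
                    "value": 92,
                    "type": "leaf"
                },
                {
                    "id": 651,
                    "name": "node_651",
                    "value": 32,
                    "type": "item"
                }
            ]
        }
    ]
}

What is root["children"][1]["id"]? 392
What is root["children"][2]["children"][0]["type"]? "item"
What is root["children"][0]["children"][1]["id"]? 651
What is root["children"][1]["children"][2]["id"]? 787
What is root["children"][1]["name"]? "node_392"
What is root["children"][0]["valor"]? 1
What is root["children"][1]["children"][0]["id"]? 328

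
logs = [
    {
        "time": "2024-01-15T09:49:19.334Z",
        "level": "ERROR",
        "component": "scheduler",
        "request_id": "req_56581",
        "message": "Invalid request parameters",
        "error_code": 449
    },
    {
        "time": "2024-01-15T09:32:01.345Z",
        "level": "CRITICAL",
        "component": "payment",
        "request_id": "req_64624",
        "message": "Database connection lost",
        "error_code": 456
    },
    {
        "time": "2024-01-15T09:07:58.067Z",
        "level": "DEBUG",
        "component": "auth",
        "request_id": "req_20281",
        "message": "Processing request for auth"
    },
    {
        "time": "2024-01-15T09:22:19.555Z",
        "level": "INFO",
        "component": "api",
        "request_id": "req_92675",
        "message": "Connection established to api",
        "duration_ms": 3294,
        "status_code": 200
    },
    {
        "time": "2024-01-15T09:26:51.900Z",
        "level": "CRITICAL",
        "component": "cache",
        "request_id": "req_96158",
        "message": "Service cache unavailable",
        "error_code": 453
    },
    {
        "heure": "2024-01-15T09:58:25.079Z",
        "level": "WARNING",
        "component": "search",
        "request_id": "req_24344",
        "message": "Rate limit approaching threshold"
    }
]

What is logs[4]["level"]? "CRITICAL"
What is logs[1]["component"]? "payment"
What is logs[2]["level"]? "DEBUG"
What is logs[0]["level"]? "ERROR"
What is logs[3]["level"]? "INFO"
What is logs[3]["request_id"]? "req_92675"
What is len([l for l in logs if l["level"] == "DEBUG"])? 1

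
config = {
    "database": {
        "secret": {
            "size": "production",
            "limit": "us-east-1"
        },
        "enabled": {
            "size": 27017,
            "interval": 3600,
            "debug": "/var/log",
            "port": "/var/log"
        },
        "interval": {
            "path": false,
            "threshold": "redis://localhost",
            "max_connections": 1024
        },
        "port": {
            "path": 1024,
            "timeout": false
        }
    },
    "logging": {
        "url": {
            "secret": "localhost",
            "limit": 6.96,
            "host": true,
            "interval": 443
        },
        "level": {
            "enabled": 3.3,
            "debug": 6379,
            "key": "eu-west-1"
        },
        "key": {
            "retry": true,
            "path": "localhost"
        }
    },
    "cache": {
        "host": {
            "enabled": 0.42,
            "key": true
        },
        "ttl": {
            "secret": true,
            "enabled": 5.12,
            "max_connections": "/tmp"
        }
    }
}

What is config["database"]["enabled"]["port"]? "/var/log"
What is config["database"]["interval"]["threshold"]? "redis://localhost"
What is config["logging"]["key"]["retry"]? True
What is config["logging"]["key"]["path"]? "localhost"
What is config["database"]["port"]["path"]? 1024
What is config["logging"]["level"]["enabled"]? 3.3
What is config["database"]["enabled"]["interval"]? 3600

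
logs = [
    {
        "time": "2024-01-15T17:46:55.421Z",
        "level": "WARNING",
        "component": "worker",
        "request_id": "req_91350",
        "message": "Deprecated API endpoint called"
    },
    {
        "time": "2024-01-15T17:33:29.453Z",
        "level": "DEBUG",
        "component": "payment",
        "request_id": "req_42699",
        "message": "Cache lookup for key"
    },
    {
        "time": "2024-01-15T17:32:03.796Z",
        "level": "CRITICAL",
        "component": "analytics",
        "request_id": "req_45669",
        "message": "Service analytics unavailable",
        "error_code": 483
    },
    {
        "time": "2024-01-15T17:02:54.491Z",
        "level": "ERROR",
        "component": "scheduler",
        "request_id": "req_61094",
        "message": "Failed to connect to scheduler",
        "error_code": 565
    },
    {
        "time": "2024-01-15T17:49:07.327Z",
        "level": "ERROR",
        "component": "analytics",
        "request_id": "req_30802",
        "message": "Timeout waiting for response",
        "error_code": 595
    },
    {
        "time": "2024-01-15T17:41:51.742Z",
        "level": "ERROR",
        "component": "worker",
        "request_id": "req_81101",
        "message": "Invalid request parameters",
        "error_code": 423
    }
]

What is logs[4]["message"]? "Timeout waiting for response"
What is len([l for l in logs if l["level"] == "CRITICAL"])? 1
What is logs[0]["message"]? "Deprecated API endpoint called"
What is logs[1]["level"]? "DEBUG"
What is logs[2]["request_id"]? "req_45669"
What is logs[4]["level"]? "ERROR"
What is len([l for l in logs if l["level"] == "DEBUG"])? 1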